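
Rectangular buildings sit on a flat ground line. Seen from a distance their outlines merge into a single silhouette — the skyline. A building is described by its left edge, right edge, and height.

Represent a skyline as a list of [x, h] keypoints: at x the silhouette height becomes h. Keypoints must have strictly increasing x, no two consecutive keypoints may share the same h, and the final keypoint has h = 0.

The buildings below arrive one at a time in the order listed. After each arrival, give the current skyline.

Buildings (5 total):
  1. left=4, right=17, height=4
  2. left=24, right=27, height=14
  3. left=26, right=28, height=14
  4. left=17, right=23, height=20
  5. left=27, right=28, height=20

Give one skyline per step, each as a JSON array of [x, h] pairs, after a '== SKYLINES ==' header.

== SKYLINES ==
[[4,4],[17,0]]
[[4,4],[17,0],[24,14],[27,0]]
[[4,4],[17,0],[24,14],[28,0]]
[[4,4],[17,20],[23,0],[24,14],[28,0]]
[[4,4],[17,20],[23,0],[24,14],[27,20],[28,0]]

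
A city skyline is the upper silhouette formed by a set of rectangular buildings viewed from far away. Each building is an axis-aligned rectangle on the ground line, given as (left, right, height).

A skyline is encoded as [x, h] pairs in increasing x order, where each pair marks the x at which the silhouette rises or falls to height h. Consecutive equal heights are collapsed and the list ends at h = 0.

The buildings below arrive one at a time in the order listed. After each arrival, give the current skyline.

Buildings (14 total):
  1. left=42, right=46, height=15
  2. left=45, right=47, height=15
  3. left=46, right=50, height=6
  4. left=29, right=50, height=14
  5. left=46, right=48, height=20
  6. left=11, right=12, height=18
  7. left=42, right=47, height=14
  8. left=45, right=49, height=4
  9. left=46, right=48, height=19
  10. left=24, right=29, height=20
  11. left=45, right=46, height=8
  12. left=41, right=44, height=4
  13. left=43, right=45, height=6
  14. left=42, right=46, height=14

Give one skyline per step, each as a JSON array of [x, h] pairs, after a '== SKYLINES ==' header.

== SKYLINES ==
[[42,15],[46,0]]
[[42,15],[47,0]]
[[42,15],[47,6],[50,0]]
[[29,14],[42,15],[47,14],[50,0]]
[[29,14],[42,15],[46,20],[48,14],[50,0]]
[[11,18],[12,0],[29,14],[42,15],[46,20],[48,14],[50,0]]
[[11,18],[12,0],[29,14],[42,15],[46,20],[48,14],[50,0]]
[[11,18],[12,0],[29,14],[42,15],[46,20],[48,14],[50,0]]
[[11,18],[12,0],[29,14],[42,15],[46,20],[48,14],[50,0]]
[[11,18],[12,0],[24,20],[29,14],[42,15],[46,20],[48,14],[50,0]]
[[11,18],[12,0],[24,20],[29,14],[42,15],[46,20],[48,14],[50,0]]
[[11,18],[12,0],[24,20],[29,14],[42,15],[46,20],[48,14],[50,0]]
[[11,18],[12,0],[24,20],[29,14],[42,15],[46,20],[48,14],[50,0]]
[[11,18],[12,0],[24,20],[29,14],[42,15],[46,20],[48,14],[50,0]]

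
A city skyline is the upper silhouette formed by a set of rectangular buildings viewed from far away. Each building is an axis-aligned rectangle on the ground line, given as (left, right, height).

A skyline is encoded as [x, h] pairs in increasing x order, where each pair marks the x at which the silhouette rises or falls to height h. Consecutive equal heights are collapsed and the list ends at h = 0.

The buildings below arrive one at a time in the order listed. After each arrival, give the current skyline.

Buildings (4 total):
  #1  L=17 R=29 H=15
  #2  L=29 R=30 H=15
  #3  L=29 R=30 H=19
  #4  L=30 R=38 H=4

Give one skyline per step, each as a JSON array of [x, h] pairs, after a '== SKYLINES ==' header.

== SKYLINES ==
[[17,15],[29,0]]
[[17,15],[30,0]]
[[17,15],[29,19],[30,0]]
[[17,15],[29,19],[30,4],[38,0]]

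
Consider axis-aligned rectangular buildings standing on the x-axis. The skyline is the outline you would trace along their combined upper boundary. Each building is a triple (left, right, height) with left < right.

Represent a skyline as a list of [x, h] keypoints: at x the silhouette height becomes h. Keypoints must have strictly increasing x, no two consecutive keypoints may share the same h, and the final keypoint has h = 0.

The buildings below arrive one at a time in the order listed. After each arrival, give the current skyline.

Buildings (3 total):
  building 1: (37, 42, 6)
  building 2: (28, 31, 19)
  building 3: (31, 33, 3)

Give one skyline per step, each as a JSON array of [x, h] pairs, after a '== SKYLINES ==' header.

== SKYLINES ==
[[37,6],[42,0]]
[[28,19],[31,0],[37,6],[42,0]]
[[28,19],[31,3],[33,0],[37,6],[42,0]]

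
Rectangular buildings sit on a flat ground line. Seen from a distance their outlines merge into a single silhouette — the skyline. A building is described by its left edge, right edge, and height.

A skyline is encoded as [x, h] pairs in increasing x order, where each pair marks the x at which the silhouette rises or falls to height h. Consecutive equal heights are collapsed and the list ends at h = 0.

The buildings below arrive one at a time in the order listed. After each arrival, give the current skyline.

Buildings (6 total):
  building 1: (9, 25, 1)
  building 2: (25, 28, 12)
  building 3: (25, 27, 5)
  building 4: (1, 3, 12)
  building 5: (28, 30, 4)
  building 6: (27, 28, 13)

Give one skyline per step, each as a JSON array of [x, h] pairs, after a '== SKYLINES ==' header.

== SKYLINES ==
[[9,1],[25,0]]
[[9,1],[25,12],[28,0]]
[[9,1],[25,12],[28,0]]
[[1,12],[3,0],[9,1],[25,12],[28,0]]
[[1,12],[3,0],[9,1],[25,12],[28,4],[30,0]]
[[1,12],[3,0],[9,1],[25,12],[27,13],[28,4],[30,0]]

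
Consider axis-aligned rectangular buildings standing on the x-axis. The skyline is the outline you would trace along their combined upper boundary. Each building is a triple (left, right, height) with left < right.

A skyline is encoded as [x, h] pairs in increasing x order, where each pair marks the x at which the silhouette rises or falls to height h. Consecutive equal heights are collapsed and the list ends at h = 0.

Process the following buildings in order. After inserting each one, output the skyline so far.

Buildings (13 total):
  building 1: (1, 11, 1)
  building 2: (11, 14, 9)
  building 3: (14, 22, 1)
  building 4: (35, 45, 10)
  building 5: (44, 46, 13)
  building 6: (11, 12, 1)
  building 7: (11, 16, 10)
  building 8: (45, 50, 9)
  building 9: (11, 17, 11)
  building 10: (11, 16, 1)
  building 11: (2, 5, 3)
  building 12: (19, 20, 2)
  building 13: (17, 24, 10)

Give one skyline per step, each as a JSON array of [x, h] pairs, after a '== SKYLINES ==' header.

== SKYLINES ==
[[1,1],[11,0]]
[[1,1],[11,9],[14,0]]
[[1,1],[11,9],[14,1],[22,0]]
[[1,1],[11,9],[14,1],[22,0],[35,10],[45,0]]
[[1,1],[11,9],[14,1],[22,0],[35,10],[44,13],[46,0]]
[[1,1],[11,9],[14,1],[22,0],[35,10],[44,13],[46,0]]
[[1,1],[11,10],[16,1],[22,0],[35,10],[44,13],[46,0]]
[[1,1],[11,10],[16,1],[22,0],[35,10],[44,13],[46,9],[50,0]]
[[1,1],[11,11],[17,1],[22,0],[35,10],[44,13],[46,9],[50,0]]
[[1,1],[11,11],[17,1],[22,0],[35,10],[44,13],[46,9],[50,0]]
[[1,1],[2,3],[5,1],[11,11],[17,1],[22,0],[35,10],[44,13],[46,9],[50,0]]
[[1,1],[2,3],[5,1],[11,11],[17,1],[19,2],[20,1],[22,0],[35,10],[44,13],[46,9],[50,0]]
[[1,1],[2,3],[5,1],[11,11],[17,10],[24,0],[35,10],[44,13],[46,9],[50,0]]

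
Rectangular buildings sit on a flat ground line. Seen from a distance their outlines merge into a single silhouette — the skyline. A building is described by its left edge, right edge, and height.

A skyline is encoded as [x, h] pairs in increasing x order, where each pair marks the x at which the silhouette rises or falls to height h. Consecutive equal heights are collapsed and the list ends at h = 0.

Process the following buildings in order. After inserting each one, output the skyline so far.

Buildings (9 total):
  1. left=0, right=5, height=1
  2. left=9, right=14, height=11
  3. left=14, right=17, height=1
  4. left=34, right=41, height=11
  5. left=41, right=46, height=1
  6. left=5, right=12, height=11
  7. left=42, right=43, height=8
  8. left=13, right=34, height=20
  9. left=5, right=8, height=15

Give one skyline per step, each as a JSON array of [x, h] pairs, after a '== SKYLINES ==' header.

== SKYLINES ==
[[0,1],[5,0]]
[[0,1],[5,0],[9,11],[14,0]]
[[0,1],[5,0],[9,11],[14,1],[17,0]]
[[0,1],[5,0],[9,11],[14,1],[17,0],[34,11],[41,0]]
[[0,1],[5,0],[9,11],[14,1],[17,0],[34,11],[41,1],[46,0]]
[[0,1],[5,11],[14,1],[17,0],[34,11],[41,1],[46,0]]
[[0,1],[5,11],[14,1],[17,0],[34,11],[41,1],[42,8],[43,1],[46,0]]
[[0,1],[5,11],[13,20],[34,11],[41,1],[42,8],[43,1],[46,0]]
[[0,1],[5,15],[8,11],[13,20],[34,11],[41,1],[42,8],[43,1],[46,0]]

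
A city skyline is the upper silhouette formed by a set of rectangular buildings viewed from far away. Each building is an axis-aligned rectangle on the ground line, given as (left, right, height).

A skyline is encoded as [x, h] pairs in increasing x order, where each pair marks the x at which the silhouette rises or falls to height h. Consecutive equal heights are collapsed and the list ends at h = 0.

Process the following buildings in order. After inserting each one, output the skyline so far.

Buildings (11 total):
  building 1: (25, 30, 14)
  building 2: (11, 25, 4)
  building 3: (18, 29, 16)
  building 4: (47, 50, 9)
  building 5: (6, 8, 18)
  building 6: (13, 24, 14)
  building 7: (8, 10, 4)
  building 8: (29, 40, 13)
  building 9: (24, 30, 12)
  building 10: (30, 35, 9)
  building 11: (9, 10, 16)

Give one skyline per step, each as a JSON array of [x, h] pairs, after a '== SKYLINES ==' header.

== SKYLINES ==
[[25,14],[30,0]]
[[11,4],[25,14],[30,0]]
[[11,4],[18,16],[29,14],[30,0]]
[[11,4],[18,16],[29,14],[30,0],[47,9],[50,0]]
[[6,18],[8,0],[11,4],[18,16],[29,14],[30,0],[47,9],[50,0]]
[[6,18],[8,0],[11,4],[13,14],[18,16],[29,14],[30,0],[47,9],[50,0]]
[[6,18],[8,4],[10,0],[11,4],[13,14],[18,16],[29,14],[30,0],[47,9],[50,0]]
[[6,18],[8,4],[10,0],[11,4],[13,14],[18,16],[29,14],[30,13],[40,0],[47,9],[50,0]]
[[6,18],[8,4],[10,0],[11,4],[13,14],[18,16],[29,14],[30,13],[40,0],[47,9],[50,0]]
[[6,18],[8,4],[10,0],[11,4],[13,14],[18,16],[29,14],[30,13],[40,0],[47,9],[50,0]]
[[6,18],[8,4],[9,16],[10,0],[11,4],[13,14],[18,16],[29,14],[30,13],[40,0],[47,9],[50,0]]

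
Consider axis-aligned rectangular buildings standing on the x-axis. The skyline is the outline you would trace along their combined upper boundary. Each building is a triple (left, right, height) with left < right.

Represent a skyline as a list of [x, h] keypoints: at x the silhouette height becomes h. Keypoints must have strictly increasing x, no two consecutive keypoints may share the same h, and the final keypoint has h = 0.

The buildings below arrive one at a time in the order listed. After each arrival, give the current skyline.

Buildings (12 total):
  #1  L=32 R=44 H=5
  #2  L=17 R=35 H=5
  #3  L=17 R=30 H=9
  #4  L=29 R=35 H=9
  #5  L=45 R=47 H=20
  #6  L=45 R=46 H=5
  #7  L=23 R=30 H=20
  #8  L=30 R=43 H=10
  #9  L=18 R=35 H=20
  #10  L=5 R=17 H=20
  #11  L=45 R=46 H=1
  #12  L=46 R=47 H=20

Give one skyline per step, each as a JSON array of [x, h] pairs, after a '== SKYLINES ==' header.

== SKYLINES ==
[[32,5],[44,0]]
[[17,5],[44,0]]
[[17,9],[30,5],[44,0]]
[[17,9],[35,5],[44,0]]
[[17,9],[35,5],[44,0],[45,20],[47,0]]
[[17,9],[35,5],[44,0],[45,20],[47,0]]
[[17,9],[23,20],[30,9],[35,5],[44,0],[45,20],[47,0]]
[[17,9],[23,20],[30,10],[43,5],[44,0],[45,20],[47,0]]
[[17,9],[18,20],[35,10],[43,5],[44,0],[45,20],[47,0]]
[[5,20],[17,9],[18,20],[35,10],[43,5],[44,0],[45,20],[47,0]]
[[5,20],[17,9],[18,20],[35,10],[43,5],[44,0],[45,20],[47,0]]
[[5,20],[17,9],[18,20],[35,10],[43,5],[44,0],[45,20],[47,0]]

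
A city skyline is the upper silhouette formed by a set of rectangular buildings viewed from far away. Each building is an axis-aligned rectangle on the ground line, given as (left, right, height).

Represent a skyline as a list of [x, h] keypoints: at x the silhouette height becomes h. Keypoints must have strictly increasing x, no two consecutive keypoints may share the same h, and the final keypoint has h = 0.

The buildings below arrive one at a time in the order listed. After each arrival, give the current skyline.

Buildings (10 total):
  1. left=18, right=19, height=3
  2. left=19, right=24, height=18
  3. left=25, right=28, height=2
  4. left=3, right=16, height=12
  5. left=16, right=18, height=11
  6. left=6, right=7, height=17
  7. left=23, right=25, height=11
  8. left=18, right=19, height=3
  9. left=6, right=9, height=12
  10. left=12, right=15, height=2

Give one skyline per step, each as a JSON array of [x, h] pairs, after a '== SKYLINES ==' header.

== SKYLINES ==
[[18,3],[19,0]]
[[18,3],[19,18],[24,0]]
[[18,3],[19,18],[24,0],[25,2],[28,0]]
[[3,12],[16,0],[18,3],[19,18],[24,0],[25,2],[28,0]]
[[3,12],[16,11],[18,3],[19,18],[24,0],[25,2],[28,0]]
[[3,12],[6,17],[7,12],[16,11],[18,3],[19,18],[24,0],[25,2],[28,0]]
[[3,12],[6,17],[7,12],[16,11],[18,3],[19,18],[24,11],[25,2],[28,0]]
[[3,12],[6,17],[7,12],[16,11],[18,3],[19,18],[24,11],[25,2],[28,0]]
[[3,12],[6,17],[7,12],[16,11],[18,3],[19,18],[24,11],[25,2],[28,0]]
[[3,12],[6,17],[7,12],[16,11],[18,3],[19,18],[24,11],[25,2],[28,0]]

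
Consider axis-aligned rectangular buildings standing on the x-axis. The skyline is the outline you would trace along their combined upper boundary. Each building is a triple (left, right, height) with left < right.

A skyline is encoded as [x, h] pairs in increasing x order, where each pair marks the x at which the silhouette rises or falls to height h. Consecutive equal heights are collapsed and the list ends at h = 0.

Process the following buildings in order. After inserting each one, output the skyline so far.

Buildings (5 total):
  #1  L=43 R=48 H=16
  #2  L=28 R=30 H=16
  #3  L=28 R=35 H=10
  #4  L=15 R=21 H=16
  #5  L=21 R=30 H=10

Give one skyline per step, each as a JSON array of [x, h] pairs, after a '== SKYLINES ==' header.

== SKYLINES ==
[[43,16],[48,0]]
[[28,16],[30,0],[43,16],[48,0]]
[[28,16],[30,10],[35,0],[43,16],[48,0]]
[[15,16],[21,0],[28,16],[30,10],[35,0],[43,16],[48,0]]
[[15,16],[21,10],[28,16],[30,10],[35,0],[43,16],[48,0]]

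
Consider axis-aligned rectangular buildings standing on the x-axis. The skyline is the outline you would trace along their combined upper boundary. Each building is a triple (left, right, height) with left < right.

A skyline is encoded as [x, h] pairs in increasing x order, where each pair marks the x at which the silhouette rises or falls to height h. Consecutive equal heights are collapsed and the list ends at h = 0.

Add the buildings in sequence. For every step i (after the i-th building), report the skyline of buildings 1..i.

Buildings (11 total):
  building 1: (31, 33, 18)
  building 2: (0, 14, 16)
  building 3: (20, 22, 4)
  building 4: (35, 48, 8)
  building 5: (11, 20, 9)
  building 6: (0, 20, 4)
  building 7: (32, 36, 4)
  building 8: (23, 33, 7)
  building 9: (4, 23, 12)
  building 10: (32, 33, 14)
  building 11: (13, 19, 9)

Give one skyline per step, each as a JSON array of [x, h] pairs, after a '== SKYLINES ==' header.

== SKYLINES ==
[[31,18],[33,0]]
[[0,16],[14,0],[31,18],[33,0]]
[[0,16],[14,0],[20,4],[22,0],[31,18],[33,0]]
[[0,16],[14,0],[20,4],[22,0],[31,18],[33,0],[35,8],[48,0]]
[[0,16],[14,9],[20,4],[22,0],[31,18],[33,0],[35,8],[48,0]]
[[0,16],[14,9],[20,4],[22,0],[31,18],[33,0],[35,8],[48,0]]
[[0,16],[14,9],[20,4],[22,0],[31,18],[33,4],[35,8],[48,0]]
[[0,16],[14,9],[20,4],[22,0],[23,7],[31,18],[33,4],[35,8],[48,0]]
[[0,16],[14,12],[23,7],[31,18],[33,4],[35,8],[48,0]]
[[0,16],[14,12],[23,7],[31,18],[33,4],[35,8],[48,0]]
[[0,16],[14,12],[23,7],[31,18],[33,4],[35,8],[48,0]]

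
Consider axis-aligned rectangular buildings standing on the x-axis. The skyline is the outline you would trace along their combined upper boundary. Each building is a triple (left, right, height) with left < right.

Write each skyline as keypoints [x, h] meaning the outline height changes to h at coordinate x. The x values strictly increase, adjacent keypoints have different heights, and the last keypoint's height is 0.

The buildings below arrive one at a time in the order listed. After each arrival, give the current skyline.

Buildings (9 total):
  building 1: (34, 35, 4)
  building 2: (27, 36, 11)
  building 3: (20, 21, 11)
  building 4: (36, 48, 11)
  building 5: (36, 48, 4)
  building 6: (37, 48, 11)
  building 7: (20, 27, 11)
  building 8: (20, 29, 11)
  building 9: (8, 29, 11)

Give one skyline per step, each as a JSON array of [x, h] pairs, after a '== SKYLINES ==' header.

== SKYLINES ==
[[34,4],[35,0]]
[[27,11],[36,0]]
[[20,11],[21,0],[27,11],[36,0]]
[[20,11],[21,0],[27,11],[48,0]]
[[20,11],[21,0],[27,11],[48,0]]
[[20,11],[21,0],[27,11],[48,0]]
[[20,11],[48,0]]
[[20,11],[48,0]]
[[8,11],[48,0]]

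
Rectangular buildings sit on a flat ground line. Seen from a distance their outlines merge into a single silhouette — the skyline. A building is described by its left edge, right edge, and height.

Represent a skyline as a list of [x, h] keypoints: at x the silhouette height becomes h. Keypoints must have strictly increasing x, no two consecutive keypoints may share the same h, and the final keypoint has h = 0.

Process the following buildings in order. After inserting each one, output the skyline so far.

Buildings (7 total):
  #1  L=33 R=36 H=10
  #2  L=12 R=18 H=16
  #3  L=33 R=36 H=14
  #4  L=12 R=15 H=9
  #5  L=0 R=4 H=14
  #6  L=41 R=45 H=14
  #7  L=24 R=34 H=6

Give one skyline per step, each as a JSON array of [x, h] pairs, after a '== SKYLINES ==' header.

== SKYLINES ==
[[33,10],[36,0]]
[[12,16],[18,0],[33,10],[36,0]]
[[12,16],[18,0],[33,14],[36,0]]
[[12,16],[18,0],[33,14],[36,0]]
[[0,14],[4,0],[12,16],[18,0],[33,14],[36,0]]
[[0,14],[4,0],[12,16],[18,0],[33,14],[36,0],[41,14],[45,0]]
[[0,14],[4,0],[12,16],[18,0],[24,6],[33,14],[36,0],[41,14],[45,0]]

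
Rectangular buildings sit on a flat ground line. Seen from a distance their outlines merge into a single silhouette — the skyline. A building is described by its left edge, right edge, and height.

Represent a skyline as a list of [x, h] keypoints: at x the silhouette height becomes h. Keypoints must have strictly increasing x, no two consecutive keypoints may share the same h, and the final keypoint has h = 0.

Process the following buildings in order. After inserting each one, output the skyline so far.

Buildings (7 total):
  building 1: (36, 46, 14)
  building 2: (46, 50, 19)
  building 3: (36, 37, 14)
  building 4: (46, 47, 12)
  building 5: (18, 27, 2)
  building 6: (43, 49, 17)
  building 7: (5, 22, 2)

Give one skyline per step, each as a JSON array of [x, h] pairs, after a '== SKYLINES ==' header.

== SKYLINES ==
[[36,14],[46,0]]
[[36,14],[46,19],[50,0]]
[[36,14],[46,19],[50,0]]
[[36,14],[46,19],[50,0]]
[[18,2],[27,0],[36,14],[46,19],[50,0]]
[[18,2],[27,0],[36,14],[43,17],[46,19],[50,0]]
[[5,2],[27,0],[36,14],[43,17],[46,19],[50,0]]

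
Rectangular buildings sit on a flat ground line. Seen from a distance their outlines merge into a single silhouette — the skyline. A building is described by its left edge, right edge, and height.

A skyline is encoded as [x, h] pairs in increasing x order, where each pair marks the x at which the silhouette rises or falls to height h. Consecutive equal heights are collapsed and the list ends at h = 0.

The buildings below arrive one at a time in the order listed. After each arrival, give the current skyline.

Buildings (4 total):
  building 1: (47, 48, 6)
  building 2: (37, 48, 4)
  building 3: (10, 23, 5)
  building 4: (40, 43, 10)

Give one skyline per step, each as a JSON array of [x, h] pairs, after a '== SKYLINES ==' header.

== SKYLINES ==
[[47,6],[48,0]]
[[37,4],[47,6],[48,0]]
[[10,5],[23,0],[37,4],[47,6],[48,0]]
[[10,5],[23,0],[37,4],[40,10],[43,4],[47,6],[48,0]]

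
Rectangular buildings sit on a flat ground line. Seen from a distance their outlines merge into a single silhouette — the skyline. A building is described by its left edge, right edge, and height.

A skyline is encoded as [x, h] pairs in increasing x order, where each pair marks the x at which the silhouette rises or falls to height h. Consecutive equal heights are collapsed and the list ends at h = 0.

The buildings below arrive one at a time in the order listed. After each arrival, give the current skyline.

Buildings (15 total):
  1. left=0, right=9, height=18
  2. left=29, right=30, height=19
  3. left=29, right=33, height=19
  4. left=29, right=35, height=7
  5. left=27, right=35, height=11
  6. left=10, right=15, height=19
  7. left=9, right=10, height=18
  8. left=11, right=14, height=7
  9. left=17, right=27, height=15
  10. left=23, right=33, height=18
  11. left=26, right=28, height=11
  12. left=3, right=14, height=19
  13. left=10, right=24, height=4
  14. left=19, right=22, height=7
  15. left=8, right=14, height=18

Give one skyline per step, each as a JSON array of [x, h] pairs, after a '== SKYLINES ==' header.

== SKYLINES ==
[[0,18],[9,0]]
[[0,18],[9,0],[29,19],[30,0]]
[[0,18],[9,0],[29,19],[33,0]]
[[0,18],[9,0],[29,19],[33,7],[35,0]]
[[0,18],[9,0],[27,11],[29,19],[33,11],[35,0]]
[[0,18],[9,0],[10,19],[15,0],[27,11],[29,19],[33,11],[35,0]]
[[0,18],[10,19],[15,0],[27,11],[29,19],[33,11],[35,0]]
[[0,18],[10,19],[15,0],[27,11],[29,19],[33,11],[35,0]]
[[0,18],[10,19],[15,0],[17,15],[27,11],[29,19],[33,11],[35,0]]
[[0,18],[10,19],[15,0],[17,15],[23,18],[29,19],[33,11],[35,0]]
[[0,18],[10,19],[15,0],[17,15],[23,18],[29,19],[33,11],[35,0]]
[[0,18],[3,19],[15,0],[17,15],[23,18],[29,19],[33,11],[35,0]]
[[0,18],[3,19],[15,4],[17,15],[23,18],[29,19],[33,11],[35,0]]
[[0,18],[3,19],[15,4],[17,15],[23,18],[29,19],[33,11],[35,0]]
[[0,18],[3,19],[15,4],[17,15],[23,18],[29,19],[33,11],[35,0]]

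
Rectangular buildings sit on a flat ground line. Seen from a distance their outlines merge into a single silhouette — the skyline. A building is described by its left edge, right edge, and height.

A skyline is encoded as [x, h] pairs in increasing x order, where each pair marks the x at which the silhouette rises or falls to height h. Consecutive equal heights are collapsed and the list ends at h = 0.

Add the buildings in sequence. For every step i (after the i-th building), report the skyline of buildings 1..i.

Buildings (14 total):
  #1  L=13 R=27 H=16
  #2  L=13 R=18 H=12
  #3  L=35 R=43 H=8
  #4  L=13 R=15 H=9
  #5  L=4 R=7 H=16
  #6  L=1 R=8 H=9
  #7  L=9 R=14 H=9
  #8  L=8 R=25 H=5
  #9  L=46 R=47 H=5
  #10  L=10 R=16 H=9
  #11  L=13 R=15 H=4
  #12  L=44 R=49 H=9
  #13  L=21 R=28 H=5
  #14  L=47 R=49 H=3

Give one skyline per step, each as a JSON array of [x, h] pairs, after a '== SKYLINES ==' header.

== SKYLINES ==
[[13,16],[27,0]]
[[13,16],[27,0]]
[[13,16],[27,0],[35,8],[43,0]]
[[13,16],[27,0],[35,8],[43,0]]
[[4,16],[7,0],[13,16],[27,0],[35,8],[43,0]]
[[1,9],[4,16],[7,9],[8,0],[13,16],[27,0],[35,8],[43,0]]
[[1,9],[4,16],[7,9],[8,0],[9,9],[13,16],[27,0],[35,8],[43,0]]
[[1,9],[4,16],[7,9],[8,5],[9,9],[13,16],[27,0],[35,8],[43,0]]
[[1,9],[4,16],[7,9],[8,5],[9,9],[13,16],[27,0],[35,8],[43,0],[46,5],[47,0]]
[[1,9],[4,16],[7,9],[8,5],[9,9],[13,16],[27,0],[35,8],[43,0],[46,5],[47,0]]
[[1,9],[4,16],[7,9],[8,5],[9,9],[13,16],[27,0],[35,8],[43,0],[46,5],[47,0]]
[[1,9],[4,16],[7,9],[8,5],[9,9],[13,16],[27,0],[35,8],[43,0],[44,9],[49,0]]
[[1,9],[4,16],[7,9],[8,5],[9,9],[13,16],[27,5],[28,0],[35,8],[43,0],[44,9],[49,0]]
[[1,9],[4,16],[7,9],[8,5],[9,9],[13,16],[27,5],[28,0],[35,8],[43,0],[44,9],[49,0]]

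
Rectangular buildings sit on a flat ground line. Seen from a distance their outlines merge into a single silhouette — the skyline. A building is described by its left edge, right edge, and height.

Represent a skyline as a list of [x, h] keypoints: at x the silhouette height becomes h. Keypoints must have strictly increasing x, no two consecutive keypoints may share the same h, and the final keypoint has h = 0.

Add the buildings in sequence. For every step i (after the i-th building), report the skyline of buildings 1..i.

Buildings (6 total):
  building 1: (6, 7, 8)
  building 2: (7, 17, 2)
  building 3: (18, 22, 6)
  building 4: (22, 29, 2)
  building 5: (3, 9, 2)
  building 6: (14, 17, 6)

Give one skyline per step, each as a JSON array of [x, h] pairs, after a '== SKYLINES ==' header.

== SKYLINES ==
[[6,8],[7,0]]
[[6,8],[7,2],[17,0]]
[[6,8],[7,2],[17,0],[18,6],[22,0]]
[[6,8],[7,2],[17,0],[18,6],[22,2],[29,0]]
[[3,2],[6,8],[7,2],[17,0],[18,6],[22,2],[29,0]]
[[3,2],[6,8],[7,2],[14,6],[17,0],[18,6],[22,2],[29,0]]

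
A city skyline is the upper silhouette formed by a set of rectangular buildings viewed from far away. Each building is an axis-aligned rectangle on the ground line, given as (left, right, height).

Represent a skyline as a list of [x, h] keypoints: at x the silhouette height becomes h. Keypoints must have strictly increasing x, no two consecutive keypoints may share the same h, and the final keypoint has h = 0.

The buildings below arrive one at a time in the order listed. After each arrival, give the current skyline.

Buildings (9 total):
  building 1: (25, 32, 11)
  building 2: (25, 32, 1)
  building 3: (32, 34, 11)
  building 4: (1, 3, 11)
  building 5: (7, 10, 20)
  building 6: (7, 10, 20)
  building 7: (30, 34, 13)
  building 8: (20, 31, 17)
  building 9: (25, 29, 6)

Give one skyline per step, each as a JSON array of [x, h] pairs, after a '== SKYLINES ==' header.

== SKYLINES ==
[[25,11],[32,0]]
[[25,11],[32,0]]
[[25,11],[34,0]]
[[1,11],[3,0],[25,11],[34,0]]
[[1,11],[3,0],[7,20],[10,0],[25,11],[34,0]]
[[1,11],[3,0],[7,20],[10,0],[25,11],[34,0]]
[[1,11],[3,0],[7,20],[10,0],[25,11],[30,13],[34,0]]
[[1,11],[3,0],[7,20],[10,0],[20,17],[31,13],[34,0]]
[[1,11],[3,0],[7,20],[10,0],[20,17],[31,13],[34,0]]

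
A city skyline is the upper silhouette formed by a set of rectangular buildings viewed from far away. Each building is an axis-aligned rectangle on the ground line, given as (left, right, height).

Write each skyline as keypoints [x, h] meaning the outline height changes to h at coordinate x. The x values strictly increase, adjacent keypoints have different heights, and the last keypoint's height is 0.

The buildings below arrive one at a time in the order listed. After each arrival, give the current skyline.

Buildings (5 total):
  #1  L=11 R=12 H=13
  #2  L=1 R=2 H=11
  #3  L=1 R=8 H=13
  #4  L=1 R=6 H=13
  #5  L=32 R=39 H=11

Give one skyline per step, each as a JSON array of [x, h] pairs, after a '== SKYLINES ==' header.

== SKYLINES ==
[[11,13],[12,0]]
[[1,11],[2,0],[11,13],[12,0]]
[[1,13],[8,0],[11,13],[12,0]]
[[1,13],[8,0],[11,13],[12,0]]
[[1,13],[8,0],[11,13],[12,0],[32,11],[39,0]]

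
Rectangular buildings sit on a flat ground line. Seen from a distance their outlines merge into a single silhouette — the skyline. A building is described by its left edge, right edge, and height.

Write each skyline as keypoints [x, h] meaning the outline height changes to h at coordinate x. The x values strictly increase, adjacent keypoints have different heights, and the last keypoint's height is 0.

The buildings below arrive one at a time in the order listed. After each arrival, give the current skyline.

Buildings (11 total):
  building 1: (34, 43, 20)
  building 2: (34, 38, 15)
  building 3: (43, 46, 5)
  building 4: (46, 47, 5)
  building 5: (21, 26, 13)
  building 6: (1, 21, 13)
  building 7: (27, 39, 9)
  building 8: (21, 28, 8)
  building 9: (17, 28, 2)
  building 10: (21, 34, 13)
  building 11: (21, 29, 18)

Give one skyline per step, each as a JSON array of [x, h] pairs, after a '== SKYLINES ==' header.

== SKYLINES ==
[[34,20],[43,0]]
[[34,20],[43,0]]
[[34,20],[43,5],[46,0]]
[[34,20],[43,5],[47,0]]
[[21,13],[26,0],[34,20],[43,5],[47,0]]
[[1,13],[26,0],[34,20],[43,5],[47,0]]
[[1,13],[26,0],[27,9],[34,20],[43,5],[47,0]]
[[1,13],[26,8],[27,9],[34,20],[43,5],[47,0]]
[[1,13],[26,8],[27,9],[34,20],[43,5],[47,0]]
[[1,13],[34,20],[43,5],[47,0]]
[[1,13],[21,18],[29,13],[34,20],[43,5],[47,0]]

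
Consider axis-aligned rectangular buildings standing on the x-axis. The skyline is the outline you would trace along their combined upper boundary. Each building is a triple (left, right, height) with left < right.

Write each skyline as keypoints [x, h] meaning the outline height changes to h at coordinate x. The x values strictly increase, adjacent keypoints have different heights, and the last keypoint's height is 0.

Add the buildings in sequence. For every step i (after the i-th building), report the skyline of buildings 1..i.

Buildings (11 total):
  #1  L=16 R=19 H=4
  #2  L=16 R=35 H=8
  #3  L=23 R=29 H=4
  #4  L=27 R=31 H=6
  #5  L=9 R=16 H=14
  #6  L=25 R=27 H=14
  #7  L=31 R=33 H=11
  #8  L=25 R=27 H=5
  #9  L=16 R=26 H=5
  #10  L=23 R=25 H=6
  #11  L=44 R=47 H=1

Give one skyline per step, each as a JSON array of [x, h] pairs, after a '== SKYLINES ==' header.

== SKYLINES ==
[[16,4],[19,0]]
[[16,8],[35,0]]
[[16,8],[35,0]]
[[16,8],[35,0]]
[[9,14],[16,8],[35,0]]
[[9,14],[16,8],[25,14],[27,8],[35,0]]
[[9,14],[16,8],[25,14],[27,8],[31,11],[33,8],[35,0]]
[[9,14],[16,8],[25,14],[27,8],[31,11],[33,8],[35,0]]
[[9,14],[16,8],[25,14],[27,8],[31,11],[33,8],[35,0]]
[[9,14],[16,8],[25,14],[27,8],[31,11],[33,8],[35,0]]
[[9,14],[16,8],[25,14],[27,8],[31,11],[33,8],[35,0],[44,1],[47,0]]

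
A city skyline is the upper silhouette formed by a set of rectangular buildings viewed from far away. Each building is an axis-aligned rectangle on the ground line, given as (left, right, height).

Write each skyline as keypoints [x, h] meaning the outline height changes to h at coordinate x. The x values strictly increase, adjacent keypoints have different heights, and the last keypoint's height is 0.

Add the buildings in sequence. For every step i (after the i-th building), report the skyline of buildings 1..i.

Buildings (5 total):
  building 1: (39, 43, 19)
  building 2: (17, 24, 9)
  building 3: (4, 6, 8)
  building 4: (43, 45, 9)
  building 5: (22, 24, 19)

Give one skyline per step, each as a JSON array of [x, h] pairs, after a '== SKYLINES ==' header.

== SKYLINES ==
[[39,19],[43,0]]
[[17,9],[24,0],[39,19],[43,0]]
[[4,8],[6,0],[17,9],[24,0],[39,19],[43,0]]
[[4,8],[6,0],[17,9],[24,0],[39,19],[43,9],[45,0]]
[[4,8],[6,0],[17,9],[22,19],[24,0],[39,19],[43,9],[45,0]]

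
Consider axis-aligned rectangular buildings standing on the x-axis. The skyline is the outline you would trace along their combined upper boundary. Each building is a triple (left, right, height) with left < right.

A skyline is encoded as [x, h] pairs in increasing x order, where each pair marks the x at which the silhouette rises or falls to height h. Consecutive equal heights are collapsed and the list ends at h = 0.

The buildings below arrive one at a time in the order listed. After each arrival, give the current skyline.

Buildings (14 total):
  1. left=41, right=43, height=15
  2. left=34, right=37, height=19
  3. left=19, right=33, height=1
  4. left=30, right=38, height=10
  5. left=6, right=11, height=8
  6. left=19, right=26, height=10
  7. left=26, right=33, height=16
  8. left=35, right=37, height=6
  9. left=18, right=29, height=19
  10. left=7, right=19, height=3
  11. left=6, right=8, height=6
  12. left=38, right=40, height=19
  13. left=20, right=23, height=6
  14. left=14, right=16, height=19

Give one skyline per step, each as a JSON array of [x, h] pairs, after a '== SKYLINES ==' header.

== SKYLINES ==
[[41,15],[43,0]]
[[34,19],[37,0],[41,15],[43,0]]
[[19,1],[33,0],[34,19],[37,0],[41,15],[43,0]]
[[19,1],[30,10],[34,19],[37,10],[38,0],[41,15],[43,0]]
[[6,8],[11,0],[19,1],[30,10],[34,19],[37,10],[38,0],[41,15],[43,0]]
[[6,8],[11,0],[19,10],[26,1],[30,10],[34,19],[37,10],[38,0],[41,15],[43,0]]
[[6,8],[11,0],[19,10],[26,16],[33,10],[34,19],[37,10],[38,0],[41,15],[43,0]]
[[6,8],[11,0],[19,10],[26,16],[33,10],[34,19],[37,10],[38,0],[41,15],[43,0]]
[[6,8],[11,0],[18,19],[29,16],[33,10],[34,19],[37,10],[38,0],[41,15],[43,0]]
[[6,8],[11,3],[18,19],[29,16],[33,10],[34,19],[37,10],[38,0],[41,15],[43,0]]
[[6,8],[11,3],[18,19],[29,16],[33,10],[34,19],[37,10],[38,0],[41,15],[43,0]]
[[6,8],[11,3],[18,19],[29,16],[33,10],[34,19],[37,10],[38,19],[40,0],[41,15],[43,0]]
[[6,8],[11,3],[18,19],[29,16],[33,10],[34,19],[37,10],[38,19],[40,0],[41,15],[43,0]]
[[6,8],[11,3],[14,19],[16,3],[18,19],[29,16],[33,10],[34,19],[37,10],[38,19],[40,0],[41,15],[43,0]]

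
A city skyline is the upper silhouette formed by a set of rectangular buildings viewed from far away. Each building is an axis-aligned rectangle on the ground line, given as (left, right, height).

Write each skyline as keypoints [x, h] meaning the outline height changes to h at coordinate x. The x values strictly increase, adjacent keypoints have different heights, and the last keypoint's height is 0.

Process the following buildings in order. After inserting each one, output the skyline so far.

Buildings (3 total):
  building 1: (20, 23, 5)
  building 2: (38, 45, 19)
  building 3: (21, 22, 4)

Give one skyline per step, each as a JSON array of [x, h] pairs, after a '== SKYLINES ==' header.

== SKYLINES ==
[[20,5],[23,0]]
[[20,5],[23,0],[38,19],[45,0]]
[[20,5],[23,0],[38,19],[45,0]]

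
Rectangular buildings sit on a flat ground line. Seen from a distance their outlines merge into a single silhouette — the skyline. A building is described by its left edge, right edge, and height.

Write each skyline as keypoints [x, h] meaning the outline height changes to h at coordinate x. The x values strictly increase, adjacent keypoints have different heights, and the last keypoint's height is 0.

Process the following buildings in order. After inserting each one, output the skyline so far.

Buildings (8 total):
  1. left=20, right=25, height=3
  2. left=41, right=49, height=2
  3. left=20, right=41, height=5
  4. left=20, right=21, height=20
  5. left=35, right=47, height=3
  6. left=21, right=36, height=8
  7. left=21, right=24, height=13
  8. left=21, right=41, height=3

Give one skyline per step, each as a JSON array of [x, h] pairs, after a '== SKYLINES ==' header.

== SKYLINES ==
[[20,3],[25,0]]
[[20,3],[25,0],[41,2],[49,0]]
[[20,5],[41,2],[49,0]]
[[20,20],[21,5],[41,2],[49,0]]
[[20,20],[21,5],[41,3],[47,2],[49,0]]
[[20,20],[21,8],[36,5],[41,3],[47,2],[49,0]]
[[20,20],[21,13],[24,8],[36,5],[41,3],[47,2],[49,0]]
[[20,20],[21,13],[24,8],[36,5],[41,3],[47,2],[49,0]]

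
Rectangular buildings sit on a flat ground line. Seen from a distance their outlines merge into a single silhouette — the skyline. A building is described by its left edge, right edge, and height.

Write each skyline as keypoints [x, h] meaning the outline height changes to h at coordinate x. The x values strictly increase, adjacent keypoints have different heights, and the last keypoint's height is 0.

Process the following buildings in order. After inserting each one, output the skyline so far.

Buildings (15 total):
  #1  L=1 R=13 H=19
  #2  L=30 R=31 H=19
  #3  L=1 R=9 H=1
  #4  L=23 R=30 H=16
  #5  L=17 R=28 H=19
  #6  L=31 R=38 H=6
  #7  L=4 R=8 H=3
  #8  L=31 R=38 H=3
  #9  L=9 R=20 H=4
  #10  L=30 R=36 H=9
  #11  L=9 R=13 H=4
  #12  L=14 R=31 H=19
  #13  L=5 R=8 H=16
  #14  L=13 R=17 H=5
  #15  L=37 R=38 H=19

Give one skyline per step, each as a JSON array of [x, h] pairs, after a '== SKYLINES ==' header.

== SKYLINES ==
[[1,19],[13,0]]
[[1,19],[13,0],[30,19],[31,0]]
[[1,19],[13,0],[30,19],[31,0]]
[[1,19],[13,0],[23,16],[30,19],[31,0]]
[[1,19],[13,0],[17,19],[28,16],[30,19],[31,0]]
[[1,19],[13,0],[17,19],[28,16],[30,19],[31,6],[38,0]]
[[1,19],[13,0],[17,19],[28,16],[30,19],[31,6],[38,0]]
[[1,19],[13,0],[17,19],[28,16],[30,19],[31,6],[38,0]]
[[1,19],[13,4],[17,19],[28,16],[30,19],[31,6],[38,0]]
[[1,19],[13,4],[17,19],[28,16],[30,19],[31,9],[36,6],[38,0]]
[[1,19],[13,4],[17,19],[28,16],[30,19],[31,9],[36,6],[38,0]]
[[1,19],[13,4],[14,19],[31,9],[36,6],[38,0]]
[[1,19],[13,4],[14,19],[31,9],[36,6],[38,0]]
[[1,19],[13,5],[14,19],[31,9],[36,6],[38,0]]
[[1,19],[13,5],[14,19],[31,9],[36,6],[37,19],[38,0]]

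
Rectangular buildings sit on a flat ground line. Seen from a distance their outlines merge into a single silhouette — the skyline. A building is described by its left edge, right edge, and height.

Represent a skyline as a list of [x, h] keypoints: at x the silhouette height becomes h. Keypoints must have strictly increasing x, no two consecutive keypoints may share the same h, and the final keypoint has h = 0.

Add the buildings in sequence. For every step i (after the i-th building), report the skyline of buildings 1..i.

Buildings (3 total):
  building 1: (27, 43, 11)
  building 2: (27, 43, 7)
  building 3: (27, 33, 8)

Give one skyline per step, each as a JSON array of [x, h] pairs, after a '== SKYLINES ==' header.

== SKYLINES ==
[[27,11],[43,0]]
[[27,11],[43,0]]
[[27,11],[43,0]]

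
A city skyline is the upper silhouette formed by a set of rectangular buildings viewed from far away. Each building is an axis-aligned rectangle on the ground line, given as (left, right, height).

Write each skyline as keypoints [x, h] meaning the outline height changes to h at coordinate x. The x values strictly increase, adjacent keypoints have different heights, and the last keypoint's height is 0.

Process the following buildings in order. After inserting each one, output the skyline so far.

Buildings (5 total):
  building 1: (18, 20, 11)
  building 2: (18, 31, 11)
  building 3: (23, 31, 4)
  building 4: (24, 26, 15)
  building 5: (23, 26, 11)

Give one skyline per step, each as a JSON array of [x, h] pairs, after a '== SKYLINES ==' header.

== SKYLINES ==
[[18,11],[20,0]]
[[18,11],[31,0]]
[[18,11],[31,0]]
[[18,11],[24,15],[26,11],[31,0]]
[[18,11],[24,15],[26,11],[31,0]]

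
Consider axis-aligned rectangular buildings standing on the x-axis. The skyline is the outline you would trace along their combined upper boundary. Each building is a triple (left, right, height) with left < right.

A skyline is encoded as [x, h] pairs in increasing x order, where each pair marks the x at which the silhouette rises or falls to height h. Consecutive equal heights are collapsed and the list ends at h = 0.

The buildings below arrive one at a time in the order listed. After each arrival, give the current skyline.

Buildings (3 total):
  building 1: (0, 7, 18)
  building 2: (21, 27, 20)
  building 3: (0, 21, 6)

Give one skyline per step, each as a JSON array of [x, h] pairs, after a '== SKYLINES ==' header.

== SKYLINES ==
[[0,18],[7,0]]
[[0,18],[7,0],[21,20],[27,0]]
[[0,18],[7,6],[21,20],[27,0]]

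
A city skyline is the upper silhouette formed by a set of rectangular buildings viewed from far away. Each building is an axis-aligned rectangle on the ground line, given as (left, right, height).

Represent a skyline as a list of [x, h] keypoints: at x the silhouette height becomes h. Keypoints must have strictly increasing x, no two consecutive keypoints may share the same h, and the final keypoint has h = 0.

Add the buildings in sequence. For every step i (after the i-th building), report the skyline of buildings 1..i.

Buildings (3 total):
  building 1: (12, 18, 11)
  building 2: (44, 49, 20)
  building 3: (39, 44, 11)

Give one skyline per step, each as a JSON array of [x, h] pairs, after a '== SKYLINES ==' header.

== SKYLINES ==
[[12,11],[18,0]]
[[12,11],[18,0],[44,20],[49,0]]
[[12,11],[18,0],[39,11],[44,20],[49,0]]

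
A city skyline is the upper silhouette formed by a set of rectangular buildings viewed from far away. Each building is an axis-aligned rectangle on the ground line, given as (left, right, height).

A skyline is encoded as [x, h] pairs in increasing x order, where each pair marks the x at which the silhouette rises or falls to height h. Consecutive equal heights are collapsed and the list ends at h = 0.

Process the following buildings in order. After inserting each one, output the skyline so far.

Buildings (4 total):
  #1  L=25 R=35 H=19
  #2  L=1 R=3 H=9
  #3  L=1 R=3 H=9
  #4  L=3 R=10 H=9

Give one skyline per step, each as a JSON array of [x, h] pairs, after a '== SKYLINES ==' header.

== SKYLINES ==
[[25,19],[35,0]]
[[1,9],[3,0],[25,19],[35,0]]
[[1,9],[3,0],[25,19],[35,0]]
[[1,9],[10,0],[25,19],[35,0]]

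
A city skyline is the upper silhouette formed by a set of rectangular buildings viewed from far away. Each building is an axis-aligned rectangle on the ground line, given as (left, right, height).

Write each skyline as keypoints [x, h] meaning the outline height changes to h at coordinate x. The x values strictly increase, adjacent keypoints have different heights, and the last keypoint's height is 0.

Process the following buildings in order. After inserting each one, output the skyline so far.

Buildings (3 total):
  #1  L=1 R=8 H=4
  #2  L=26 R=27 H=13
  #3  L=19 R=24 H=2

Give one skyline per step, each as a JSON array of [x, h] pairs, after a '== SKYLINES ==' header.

== SKYLINES ==
[[1,4],[8,0]]
[[1,4],[8,0],[26,13],[27,0]]
[[1,4],[8,0],[19,2],[24,0],[26,13],[27,0]]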